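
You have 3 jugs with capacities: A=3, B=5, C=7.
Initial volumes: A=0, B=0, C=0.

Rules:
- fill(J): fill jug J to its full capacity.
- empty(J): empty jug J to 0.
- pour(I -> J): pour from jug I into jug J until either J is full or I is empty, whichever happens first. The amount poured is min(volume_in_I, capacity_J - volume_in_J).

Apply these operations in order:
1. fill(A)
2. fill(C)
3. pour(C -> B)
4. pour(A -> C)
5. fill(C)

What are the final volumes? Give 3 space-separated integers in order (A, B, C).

Answer: 0 5 7

Derivation:
Step 1: fill(A) -> (A=3 B=0 C=0)
Step 2: fill(C) -> (A=3 B=0 C=7)
Step 3: pour(C -> B) -> (A=3 B=5 C=2)
Step 4: pour(A -> C) -> (A=0 B=5 C=5)
Step 5: fill(C) -> (A=0 B=5 C=7)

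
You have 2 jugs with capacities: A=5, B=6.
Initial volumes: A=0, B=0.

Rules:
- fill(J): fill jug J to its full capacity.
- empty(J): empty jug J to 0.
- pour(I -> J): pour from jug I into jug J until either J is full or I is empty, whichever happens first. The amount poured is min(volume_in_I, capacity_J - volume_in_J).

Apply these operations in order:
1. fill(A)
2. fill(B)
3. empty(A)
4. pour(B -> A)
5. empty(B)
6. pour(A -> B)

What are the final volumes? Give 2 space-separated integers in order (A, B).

Step 1: fill(A) -> (A=5 B=0)
Step 2: fill(B) -> (A=5 B=6)
Step 3: empty(A) -> (A=0 B=6)
Step 4: pour(B -> A) -> (A=5 B=1)
Step 5: empty(B) -> (A=5 B=0)
Step 6: pour(A -> B) -> (A=0 B=5)

Answer: 0 5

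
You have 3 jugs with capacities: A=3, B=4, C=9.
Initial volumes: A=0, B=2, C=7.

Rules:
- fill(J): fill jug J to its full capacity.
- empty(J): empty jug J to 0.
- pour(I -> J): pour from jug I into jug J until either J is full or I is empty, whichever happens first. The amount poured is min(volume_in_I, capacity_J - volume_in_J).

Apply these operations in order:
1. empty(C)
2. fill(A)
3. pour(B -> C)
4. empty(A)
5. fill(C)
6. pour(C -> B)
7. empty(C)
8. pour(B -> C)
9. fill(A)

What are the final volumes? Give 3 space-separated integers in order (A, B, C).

Answer: 3 0 4

Derivation:
Step 1: empty(C) -> (A=0 B=2 C=0)
Step 2: fill(A) -> (A=3 B=2 C=0)
Step 3: pour(B -> C) -> (A=3 B=0 C=2)
Step 4: empty(A) -> (A=0 B=0 C=2)
Step 5: fill(C) -> (A=0 B=0 C=9)
Step 6: pour(C -> B) -> (A=0 B=4 C=5)
Step 7: empty(C) -> (A=0 B=4 C=0)
Step 8: pour(B -> C) -> (A=0 B=0 C=4)
Step 9: fill(A) -> (A=3 B=0 C=4)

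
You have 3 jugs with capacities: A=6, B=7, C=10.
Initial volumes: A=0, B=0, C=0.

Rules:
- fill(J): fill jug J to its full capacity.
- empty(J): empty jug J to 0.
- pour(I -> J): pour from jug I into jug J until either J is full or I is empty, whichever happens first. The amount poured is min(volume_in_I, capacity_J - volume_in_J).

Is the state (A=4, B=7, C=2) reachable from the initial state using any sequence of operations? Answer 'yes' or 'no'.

BFS from (A=0, B=0, C=0):
  1. fill(C) -> (A=0 B=0 C=10)
  2. pour(C -> A) -> (A=6 B=0 C=4)
  3. pour(A -> B) -> (A=0 B=6 C=4)
  4. pour(C -> A) -> (A=4 B=6 C=0)
  5. fill(C) -> (A=4 B=6 C=10)
  6. pour(C -> B) -> (A=4 B=7 C=9)
  7. empty(B) -> (A=4 B=0 C=9)
  8. pour(C -> B) -> (A=4 B=7 C=2)
Target reached → yes.

Answer: yes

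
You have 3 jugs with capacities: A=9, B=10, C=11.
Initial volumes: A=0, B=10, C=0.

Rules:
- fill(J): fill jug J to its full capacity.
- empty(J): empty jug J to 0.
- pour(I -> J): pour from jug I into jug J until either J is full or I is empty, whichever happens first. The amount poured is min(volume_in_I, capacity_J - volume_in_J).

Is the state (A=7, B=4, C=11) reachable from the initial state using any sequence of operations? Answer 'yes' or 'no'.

Answer: yes

Derivation:
BFS from (A=0, B=10, C=0):
  1. fill(C) -> (A=0 B=10 C=11)
  2. pour(B -> A) -> (A=9 B=1 C=11)
  3. empty(A) -> (A=0 B=1 C=11)
  4. pour(C -> A) -> (A=9 B=1 C=2)
  5. pour(C -> B) -> (A=9 B=3 C=0)
  6. pour(A -> C) -> (A=0 B=3 C=9)
  7. pour(B -> A) -> (A=3 B=0 C=9)
  8. fill(B) -> (A=3 B=10 C=9)
  9. pour(B -> A) -> (A=9 B=4 C=9)
  10. pour(A -> C) -> (A=7 B=4 C=11)
Target reached → yes.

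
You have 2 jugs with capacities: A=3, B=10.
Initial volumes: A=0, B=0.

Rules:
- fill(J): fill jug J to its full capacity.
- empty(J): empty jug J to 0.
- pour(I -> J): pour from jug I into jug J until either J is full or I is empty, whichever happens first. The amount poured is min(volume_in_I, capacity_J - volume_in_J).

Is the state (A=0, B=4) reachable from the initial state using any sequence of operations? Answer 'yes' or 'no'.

BFS from (A=0, B=0):
  1. fill(B) -> (A=0 B=10)
  2. pour(B -> A) -> (A=3 B=7)
  3. empty(A) -> (A=0 B=7)
  4. pour(B -> A) -> (A=3 B=4)
  5. empty(A) -> (A=0 B=4)
Target reached → yes.

Answer: yes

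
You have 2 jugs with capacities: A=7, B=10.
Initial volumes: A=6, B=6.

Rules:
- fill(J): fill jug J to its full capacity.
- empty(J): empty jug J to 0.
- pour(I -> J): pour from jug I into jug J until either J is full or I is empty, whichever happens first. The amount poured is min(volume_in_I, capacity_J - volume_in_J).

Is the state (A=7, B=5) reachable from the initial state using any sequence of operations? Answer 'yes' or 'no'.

Answer: yes

Derivation:
BFS from (A=6, B=6):
  1. pour(B -> A) -> (A=7 B=5)
Target reached → yes.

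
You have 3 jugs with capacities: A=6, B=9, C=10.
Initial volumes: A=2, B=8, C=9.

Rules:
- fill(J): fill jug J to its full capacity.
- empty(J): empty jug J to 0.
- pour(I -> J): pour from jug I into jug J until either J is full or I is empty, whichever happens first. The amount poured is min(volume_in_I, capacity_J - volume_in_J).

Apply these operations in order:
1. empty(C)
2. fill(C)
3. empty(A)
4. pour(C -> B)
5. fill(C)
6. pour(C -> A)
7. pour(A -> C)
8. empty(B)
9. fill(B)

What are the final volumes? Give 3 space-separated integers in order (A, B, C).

Step 1: empty(C) -> (A=2 B=8 C=0)
Step 2: fill(C) -> (A=2 B=8 C=10)
Step 3: empty(A) -> (A=0 B=8 C=10)
Step 4: pour(C -> B) -> (A=0 B=9 C=9)
Step 5: fill(C) -> (A=0 B=9 C=10)
Step 6: pour(C -> A) -> (A=6 B=9 C=4)
Step 7: pour(A -> C) -> (A=0 B=9 C=10)
Step 8: empty(B) -> (A=0 B=0 C=10)
Step 9: fill(B) -> (A=0 B=9 C=10)

Answer: 0 9 10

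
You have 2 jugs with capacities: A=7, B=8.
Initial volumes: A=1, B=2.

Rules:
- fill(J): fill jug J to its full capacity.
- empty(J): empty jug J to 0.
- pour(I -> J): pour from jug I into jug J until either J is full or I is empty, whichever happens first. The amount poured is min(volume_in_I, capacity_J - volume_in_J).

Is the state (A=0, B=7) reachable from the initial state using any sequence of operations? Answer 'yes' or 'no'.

BFS from (A=1, B=2):
  1. fill(A) -> (A=7 B=2)
  2. empty(B) -> (A=7 B=0)
  3. pour(A -> B) -> (A=0 B=7)
Target reached → yes.

Answer: yes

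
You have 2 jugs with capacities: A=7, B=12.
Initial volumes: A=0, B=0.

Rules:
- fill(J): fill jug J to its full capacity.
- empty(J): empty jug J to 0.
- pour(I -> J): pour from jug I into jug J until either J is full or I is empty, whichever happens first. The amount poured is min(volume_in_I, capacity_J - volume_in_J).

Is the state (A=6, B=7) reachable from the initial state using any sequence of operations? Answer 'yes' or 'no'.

BFS explored all 38 reachable states.
Reachable set includes: (0,0), (0,1), (0,2), (0,3), (0,4), (0,5), (0,6), (0,7), (0,8), (0,9), (0,10), (0,11) ...
Target (A=6, B=7) not in reachable set → no.

Answer: no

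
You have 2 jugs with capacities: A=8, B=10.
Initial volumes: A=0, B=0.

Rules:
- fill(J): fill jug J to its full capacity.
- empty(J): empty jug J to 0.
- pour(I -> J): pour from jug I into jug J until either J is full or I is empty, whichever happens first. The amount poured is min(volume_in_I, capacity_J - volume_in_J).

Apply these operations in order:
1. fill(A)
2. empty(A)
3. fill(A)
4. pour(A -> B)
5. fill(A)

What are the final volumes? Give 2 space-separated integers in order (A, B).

Answer: 8 8

Derivation:
Step 1: fill(A) -> (A=8 B=0)
Step 2: empty(A) -> (A=0 B=0)
Step 3: fill(A) -> (A=8 B=0)
Step 4: pour(A -> B) -> (A=0 B=8)
Step 5: fill(A) -> (A=8 B=8)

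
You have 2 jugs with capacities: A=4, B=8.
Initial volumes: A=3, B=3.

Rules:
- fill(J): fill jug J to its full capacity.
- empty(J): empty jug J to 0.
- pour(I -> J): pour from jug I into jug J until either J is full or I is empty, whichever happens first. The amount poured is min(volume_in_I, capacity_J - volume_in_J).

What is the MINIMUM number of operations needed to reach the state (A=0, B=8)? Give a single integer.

BFS from (A=3, B=3). One shortest path:
  1. empty(A) -> (A=0 B=3)
  2. fill(B) -> (A=0 B=8)
Reached target in 2 moves.

Answer: 2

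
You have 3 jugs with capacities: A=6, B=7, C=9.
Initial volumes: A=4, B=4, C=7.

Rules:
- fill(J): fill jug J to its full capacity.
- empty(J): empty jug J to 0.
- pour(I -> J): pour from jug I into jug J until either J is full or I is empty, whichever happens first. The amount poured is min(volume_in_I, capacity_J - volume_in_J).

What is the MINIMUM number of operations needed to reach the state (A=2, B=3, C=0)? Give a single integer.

Answer: 6

Derivation:
BFS from (A=4, B=4, C=7). One shortest path:
  1. empty(A) -> (A=0 B=4 C=7)
  2. pour(B -> C) -> (A=0 B=2 C=9)
  3. pour(C -> A) -> (A=6 B=2 C=3)
  4. empty(A) -> (A=0 B=2 C=3)
  5. pour(B -> A) -> (A=2 B=0 C=3)
  6. pour(C -> B) -> (A=2 B=3 C=0)
Reached target in 6 moves.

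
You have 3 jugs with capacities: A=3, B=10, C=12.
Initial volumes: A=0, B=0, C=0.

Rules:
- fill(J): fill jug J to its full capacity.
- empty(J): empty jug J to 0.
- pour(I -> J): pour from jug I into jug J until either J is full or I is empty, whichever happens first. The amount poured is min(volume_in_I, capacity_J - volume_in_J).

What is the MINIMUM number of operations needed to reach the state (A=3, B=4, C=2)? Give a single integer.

BFS from (A=0, B=0, C=0). One shortest path:
  1. fill(C) -> (A=0 B=0 C=12)
  2. pour(C -> B) -> (A=0 B=10 C=2)
  3. pour(B -> A) -> (A=3 B=7 C=2)
  4. empty(A) -> (A=0 B=7 C=2)
  5. pour(B -> A) -> (A=3 B=4 C=2)
Reached target in 5 moves.

Answer: 5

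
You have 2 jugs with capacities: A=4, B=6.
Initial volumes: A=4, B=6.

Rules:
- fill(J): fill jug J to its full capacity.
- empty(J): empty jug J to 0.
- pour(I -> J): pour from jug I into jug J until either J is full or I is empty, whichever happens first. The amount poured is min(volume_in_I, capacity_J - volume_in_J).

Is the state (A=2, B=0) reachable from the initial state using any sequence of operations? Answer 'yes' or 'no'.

BFS from (A=4, B=6):
  1. empty(A) -> (A=0 B=6)
  2. pour(B -> A) -> (A=4 B=2)
  3. empty(A) -> (A=0 B=2)
  4. pour(B -> A) -> (A=2 B=0)
Target reached → yes.

Answer: yes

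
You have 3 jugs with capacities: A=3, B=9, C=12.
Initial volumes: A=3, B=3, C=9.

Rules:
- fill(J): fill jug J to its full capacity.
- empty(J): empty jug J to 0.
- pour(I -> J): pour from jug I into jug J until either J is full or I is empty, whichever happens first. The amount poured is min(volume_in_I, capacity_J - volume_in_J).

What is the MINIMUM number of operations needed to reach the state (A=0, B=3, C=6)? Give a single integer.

Answer: 3

Derivation:
BFS from (A=3, B=3, C=9). One shortest path:
  1. empty(A) -> (A=0 B=3 C=9)
  2. pour(C -> A) -> (A=3 B=3 C=6)
  3. empty(A) -> (A=0 B=3 C=6)
Reached target in 3 moves.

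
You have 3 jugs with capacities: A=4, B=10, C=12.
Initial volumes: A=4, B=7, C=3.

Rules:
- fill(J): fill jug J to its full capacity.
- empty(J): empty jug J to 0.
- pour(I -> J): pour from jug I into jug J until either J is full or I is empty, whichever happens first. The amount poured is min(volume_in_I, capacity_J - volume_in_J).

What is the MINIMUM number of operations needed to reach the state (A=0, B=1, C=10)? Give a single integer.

Answer: 4

Derivation:
BFS from (A=4, B=7, C=3). One shortest path:
  1. empty(C) -> (A=4 B=7 C=0)
  2. pour(A -> B) -> (A=1 B=10 C=0)
  3. pour(B -> C) -> (A=1 B=0 C=10)
  4. pour(A -> B) -> (A=0 B=1 C=10)
Reached target in 4 moves.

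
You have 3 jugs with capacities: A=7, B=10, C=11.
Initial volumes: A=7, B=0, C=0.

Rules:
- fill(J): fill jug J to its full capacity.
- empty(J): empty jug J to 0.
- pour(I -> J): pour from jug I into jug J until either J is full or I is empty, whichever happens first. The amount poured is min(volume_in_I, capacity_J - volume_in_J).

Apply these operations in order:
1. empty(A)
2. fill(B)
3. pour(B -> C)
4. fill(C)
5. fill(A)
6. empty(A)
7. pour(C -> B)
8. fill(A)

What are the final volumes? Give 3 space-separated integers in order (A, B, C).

Step 1: empty(A) -> (A=0 B=0 C=0)
Step 2: fill(B) -> (A=0 B=10 C=0)
Step 3: pour(B -> C) -> (A=0 B=0 C=10)
Step 4: fill(C) -> (A=0 B=0 C=11)
Step 5: fill(A) -> (A=7 B=0 C=11)
Step 6: empty(A) -> (A=0 B=0 C=11)
Step 7: pour(C -> B) -> (A=0 B=10 C=1)
Step 8: fill(A) -> (A=7 B=10 C=1)

Answer: 7 10 1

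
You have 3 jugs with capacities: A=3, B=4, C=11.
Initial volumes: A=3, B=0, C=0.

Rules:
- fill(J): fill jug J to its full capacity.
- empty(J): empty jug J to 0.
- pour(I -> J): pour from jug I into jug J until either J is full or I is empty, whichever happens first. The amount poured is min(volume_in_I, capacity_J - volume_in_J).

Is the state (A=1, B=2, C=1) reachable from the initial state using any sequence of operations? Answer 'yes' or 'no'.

BFS explored all 180 reachable states.
Reachable set includes: (0,0,0), (0,0,1), (0,0,2), (0,0,3), (0,0,4), (0,0,5), (0,0,6), (0,0,7), (0,0,8), (0,0,9), (0,0,10), (0,0,11) ...
Target (A=1, B=2, C=1) not in reachable set → no.

Answer: no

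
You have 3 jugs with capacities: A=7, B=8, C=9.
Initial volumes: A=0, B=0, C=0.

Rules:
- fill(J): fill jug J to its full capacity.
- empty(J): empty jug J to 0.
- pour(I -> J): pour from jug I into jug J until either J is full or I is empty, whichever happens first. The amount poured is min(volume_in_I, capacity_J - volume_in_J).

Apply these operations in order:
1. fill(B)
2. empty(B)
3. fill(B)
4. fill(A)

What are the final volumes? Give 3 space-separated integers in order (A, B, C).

Step 1: fill(B) -> (A=0 B=8 C=0)
Step 2: empty(B) -> (A=0 B=0 C=0)
Step 3: fill(B) -> (A=0 B=8 C=0)
Step 4: fill(A) -> (A=7 B=8 C=0)

Answer: 7 8 0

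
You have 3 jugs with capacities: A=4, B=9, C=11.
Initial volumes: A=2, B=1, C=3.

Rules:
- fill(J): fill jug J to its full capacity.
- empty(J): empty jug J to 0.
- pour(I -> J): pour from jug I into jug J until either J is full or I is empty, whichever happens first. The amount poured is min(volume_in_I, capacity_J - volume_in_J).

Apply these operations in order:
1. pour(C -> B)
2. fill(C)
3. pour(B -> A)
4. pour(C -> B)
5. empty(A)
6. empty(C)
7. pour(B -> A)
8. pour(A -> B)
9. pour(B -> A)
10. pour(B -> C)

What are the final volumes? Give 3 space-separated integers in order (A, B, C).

Answer: 4 0 5

Derivation:
Step 1: pour(C -> B) -> (A=2 B=4 C=0)
Step 2: fill(C) -> (A=2 B=4 C=11)
Step 3: pour(B -> A) -> (A=4 B=2 C=11)
Step 4: pour(C -> B) -> (A=4 B=9 C=4)
Step 5: empty(A) -> (A=0 B=9 C=4)
Step 6: empty(C) -> (A=0 B=9 C=0)
Step 7: pour(B -> A) -> (A=4 B=5 C=0)
Step 8: pour(A -> B) -> (A=0 B=9 C=0)
Step 9: pour(B -> A) -> (A=4 B=5 C=0)
Step 10: pour(B -> C) -> (A=4 B=0 C=5)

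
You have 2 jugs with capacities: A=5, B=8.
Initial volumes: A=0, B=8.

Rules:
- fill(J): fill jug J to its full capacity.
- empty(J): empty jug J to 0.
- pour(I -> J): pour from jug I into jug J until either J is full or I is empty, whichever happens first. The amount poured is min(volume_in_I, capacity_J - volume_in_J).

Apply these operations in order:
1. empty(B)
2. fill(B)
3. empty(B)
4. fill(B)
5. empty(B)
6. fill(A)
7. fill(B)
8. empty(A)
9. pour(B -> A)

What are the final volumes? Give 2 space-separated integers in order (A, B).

Step 1: empty(B) -> (A=0 B=0)
Step 2: fill(B) -> (A=0 B=8)
Step 3: empty(B) -> (A=0 B=0)
Step 4: fill(B) -> (A=0 B=8)
Step 5: empty(B) -> (A=0 B=0)
Step 6: fill(A) -> (A=5 B=0)
Step 7: fill(B) -> (A=5 B=8)
Step 8: empty(A) -> (A=0 B=8)
Step 9: pour(B -> A) -> (A=5 B=3)

Answer: 5 3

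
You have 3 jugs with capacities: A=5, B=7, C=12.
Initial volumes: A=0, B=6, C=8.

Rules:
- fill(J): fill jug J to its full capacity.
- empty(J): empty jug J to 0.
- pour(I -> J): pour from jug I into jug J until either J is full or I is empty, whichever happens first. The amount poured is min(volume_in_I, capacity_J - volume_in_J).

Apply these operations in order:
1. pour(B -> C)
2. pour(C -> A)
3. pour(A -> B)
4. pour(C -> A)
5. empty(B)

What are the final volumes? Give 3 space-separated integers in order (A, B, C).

Answer: 5 0 2

Derivation:
Step 1: pour(B -> C) -> (A=0 B=2 C=12)
Step 2: pour(C -> A) -> (A=5 B=2 C=7)
Step 3: pour(A -> B) -> (A=0 B=7 C=7)
Step 4: pour(C -> A) -> (A=5 B=7 C=2)
Step 5: empty(B) -> (A=5 B=0 C=2)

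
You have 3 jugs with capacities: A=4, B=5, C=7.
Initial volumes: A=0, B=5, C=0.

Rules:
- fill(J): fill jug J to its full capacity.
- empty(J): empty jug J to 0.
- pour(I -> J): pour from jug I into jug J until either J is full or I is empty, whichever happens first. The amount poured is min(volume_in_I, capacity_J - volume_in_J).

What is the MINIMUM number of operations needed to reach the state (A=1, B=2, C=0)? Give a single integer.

BFS from (A=0, B=5, C=0). One shortest path:
  1. pour(B -> A) -> (A=4 B=1 C=0)
  2. pour(A -> C) -> (A=0 B=1 C=4)
  3. pour(B -> A) -> (A=1 B=0 C=4)
  4. fill(B) -> (A=1 B=5 C=4)
  5. pour(B -> C) -> (A=1 B=2 C=7)
  6. empty(C) -> (A=1 B=2 C=0)
Reached target in 6 moves.

Answer: 6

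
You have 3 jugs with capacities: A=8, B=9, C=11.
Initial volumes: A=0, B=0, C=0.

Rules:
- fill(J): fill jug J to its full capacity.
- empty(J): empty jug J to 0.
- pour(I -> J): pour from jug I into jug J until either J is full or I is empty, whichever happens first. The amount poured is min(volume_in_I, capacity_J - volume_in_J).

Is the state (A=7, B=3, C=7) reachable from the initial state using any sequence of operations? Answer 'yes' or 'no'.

Answer: no

Derivation:
BFS explored all 520 reachable states.
Reachable set includes: (0,0,0), (0,0,1), (0,0,2), (0,0,3), (0,0,4), (0,0,5), (0,0,6), (0,0,7), (0,0,8), (0,0,9), (0,0,10), (0,0,11) ...
Target (A=7, B=3, C=7) not in reachable set → no.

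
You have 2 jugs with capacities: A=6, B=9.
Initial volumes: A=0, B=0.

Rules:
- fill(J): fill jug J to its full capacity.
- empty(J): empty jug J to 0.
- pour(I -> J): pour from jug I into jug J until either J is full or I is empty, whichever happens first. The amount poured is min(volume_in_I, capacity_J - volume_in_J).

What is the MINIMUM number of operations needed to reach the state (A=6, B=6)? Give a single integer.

BFS from (A=0, B=0). One shortest path:
  1. fill(A) -> (A=6 B=0)
  2. pour(A -> B) -> (A=0 B=6)
  3. fill(A) -> (A=6 B=6)
Reached target in 3 moves.

Answer: 3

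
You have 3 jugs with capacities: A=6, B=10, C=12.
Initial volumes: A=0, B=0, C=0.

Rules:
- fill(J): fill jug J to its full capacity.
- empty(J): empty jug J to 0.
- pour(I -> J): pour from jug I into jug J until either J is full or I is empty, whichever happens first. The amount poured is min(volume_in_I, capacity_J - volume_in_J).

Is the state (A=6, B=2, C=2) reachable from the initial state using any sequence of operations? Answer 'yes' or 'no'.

Answer: yes

Derivation:
BFS from (A=0, B=0, C=0):
  1. fill(A) -> (A=6 B=0 C=0)
  2. fill(B) -> (A=6 B=10 C=0)
  3. pour(B -> C) -> (A=6 B=0 C=10)
  4. pour(A -> C) -> (A=4 B=0 C=12)
  5. pour(C -> B) -> (A=4 B=10 C=2)
  6. pour(B -> A) -> (A=6 B=8 C=2)
  7. empty(A) -> (A=0 B=8 C=2)
  8. pour(B -> A) -> (A=6 B=2 C=2)
Target reached → yes.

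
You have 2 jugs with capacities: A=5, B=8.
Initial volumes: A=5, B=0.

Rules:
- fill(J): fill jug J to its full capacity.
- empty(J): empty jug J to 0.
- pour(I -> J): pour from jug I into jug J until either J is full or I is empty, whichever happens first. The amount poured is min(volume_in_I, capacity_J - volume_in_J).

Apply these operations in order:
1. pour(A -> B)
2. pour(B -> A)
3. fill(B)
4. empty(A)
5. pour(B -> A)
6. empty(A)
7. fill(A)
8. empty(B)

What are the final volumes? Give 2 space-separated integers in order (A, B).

Answer: 5 0

Derivation:
Step 1: pour(A -> B) -> (A=0 B=5)
Step 2: pour(B -> A) -> (A=5 B=0)
Step 3: fill(B) -> (A=5 B=8)
Step 4: empty(A) -> (A=0 B=8)
Step 5: pour(B -> A) -> (A=5 B=3)
Step 6: empty(A) -> (A=0 B=3)
Step 7: fill(A) -> (A=5 B=3)
Step 8: empty(B) -> (A=5 B=0)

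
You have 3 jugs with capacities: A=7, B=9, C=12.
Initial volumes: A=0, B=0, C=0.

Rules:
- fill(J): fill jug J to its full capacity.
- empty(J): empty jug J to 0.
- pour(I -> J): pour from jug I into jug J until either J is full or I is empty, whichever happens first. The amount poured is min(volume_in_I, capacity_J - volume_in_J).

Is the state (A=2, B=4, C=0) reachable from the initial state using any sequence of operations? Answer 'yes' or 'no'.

Answer: yes

Derivation:
BFS from (A=0, B=0, C=0):
  1. fill(B) -> (A=0 B=9 C=0)
  2. pour(B -> A) -> (A=7 B=2 C=0)
  3. pour(A -> C) -> (A=0 B=2 C=7)
  4. pour(B -> A) -> (A=2 B=0 C=7)
  5. fill(B) -> (A=2 B=9 C=7)
  6. pour(B -> C) -> (A=2 B=4 C=12)
  7. empty(C) -> (A=2 B=4 C=0)
Target reached → yes.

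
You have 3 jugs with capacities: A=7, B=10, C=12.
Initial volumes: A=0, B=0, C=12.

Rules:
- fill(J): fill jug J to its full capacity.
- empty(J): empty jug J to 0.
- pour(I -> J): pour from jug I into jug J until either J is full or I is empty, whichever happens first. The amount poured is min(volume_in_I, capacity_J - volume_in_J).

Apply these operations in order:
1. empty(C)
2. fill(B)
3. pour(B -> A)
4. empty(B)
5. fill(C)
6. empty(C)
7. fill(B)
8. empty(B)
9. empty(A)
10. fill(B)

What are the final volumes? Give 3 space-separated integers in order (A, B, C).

Answer: 0 10 0

Derivation:
Step 1: empty(C) -> (A=0 B=0 C=0)
Step 2: fill(B) -> (A=0 B=10 C=0)
Step 3: pour(B -> A) -> (A=7 B=3 C=0)
Step 4: empty(B) -> (A=7 B=0 C=0)
Step 5: fill(C) -> (A=7 B=0 C=12)
Step 6: empty(C) -> (A=7 B=0 C=0)
Step 7: fill(B) -> (A=7 B=10 C=0)
Step 8: empty(B) -> (A=7 B=0 C=0)
Step 9: empty(A) -> (A=0 B=0 C=0)
Step 10: fill(B) -> (A=0 B=10 C=0)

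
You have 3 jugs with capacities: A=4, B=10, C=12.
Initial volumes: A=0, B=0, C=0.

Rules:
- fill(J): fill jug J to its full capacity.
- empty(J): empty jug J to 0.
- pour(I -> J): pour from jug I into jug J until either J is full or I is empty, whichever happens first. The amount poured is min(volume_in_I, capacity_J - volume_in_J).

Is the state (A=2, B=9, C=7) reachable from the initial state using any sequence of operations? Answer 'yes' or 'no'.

BFS explored all 106 reachable states.
Reachable set includes: (0,0,0), (0,0,2), (0,0,4), (0,0,6), (0,0,8), (0,0,10), (0,0,12), (0,2,0), (0,2,2), (0,2,4), (0,2,6), (0,2,8) ...
Target (A=2, B=9, C=7) not in reachable set → no.

Answer: no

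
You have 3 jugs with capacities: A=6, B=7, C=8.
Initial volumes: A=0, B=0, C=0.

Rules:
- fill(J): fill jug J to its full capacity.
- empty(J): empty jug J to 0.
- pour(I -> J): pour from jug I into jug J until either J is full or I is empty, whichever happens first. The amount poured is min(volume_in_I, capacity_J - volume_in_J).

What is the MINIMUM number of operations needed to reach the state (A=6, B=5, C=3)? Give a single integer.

Answer: 7

Derivation:
BFS from (A=0, B=0, C=0). One shortest path:
  1. fill(B) -> (A=0 B=7 C=0)
  2. pour(B -> A) -> (A=6 B=1 C=0)
  3. pour(A -> C) -> (A=0 B=1 C=6)
  4. pour(B -> A) -> (A=1 B=0 C=6)
  5. fill(B) -> (A=1 B=7 C=6)
  6. pour(B -> C) -> (A=1 B=5 C=8)
  7. pour(C -> A) -> (A=6 B=5 C=3)
Reached target in 7 moves.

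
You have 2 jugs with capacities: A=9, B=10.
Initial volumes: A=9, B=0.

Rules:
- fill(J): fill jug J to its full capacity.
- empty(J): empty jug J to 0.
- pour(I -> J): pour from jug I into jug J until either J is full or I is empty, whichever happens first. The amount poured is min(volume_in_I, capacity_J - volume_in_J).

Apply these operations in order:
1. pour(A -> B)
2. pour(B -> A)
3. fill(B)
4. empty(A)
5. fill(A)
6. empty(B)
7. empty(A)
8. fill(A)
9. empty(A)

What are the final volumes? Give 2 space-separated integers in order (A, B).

Answer: 0 0

Derivation:
Step 1: pour(A -> B) -> (A=0 B=9)
Step 2: pour(B -> A) -> (A=9 B=0)
Step 3: fill(B) -> (A=9 B=10)
Step 4: empty(A) -> (A=0 B=10)
Step 5: fill(A) -> (A=9 B=10)
Step 6: empty(B) -> (A=9 B=0)
Step 7: empty(A) -> (A=0 B=0)
Step 8: fill(A) -> (A=9 B=0)
Step 9: empty(A) -> (A=0 B=0)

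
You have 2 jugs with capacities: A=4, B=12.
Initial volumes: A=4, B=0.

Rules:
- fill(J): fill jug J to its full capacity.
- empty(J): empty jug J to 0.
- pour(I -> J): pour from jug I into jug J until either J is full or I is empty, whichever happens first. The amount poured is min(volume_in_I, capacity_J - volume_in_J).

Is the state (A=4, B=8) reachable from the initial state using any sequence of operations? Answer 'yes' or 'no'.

Answer: yes

Derivation:
BFS from (A=4, B=0):
  1. empty(A) -> (A=0 B=0)
  2. fill(B) -> (A=0 B=12)
  3. pour(B -> A) -> (A=4 B=8)
Target reached → yes.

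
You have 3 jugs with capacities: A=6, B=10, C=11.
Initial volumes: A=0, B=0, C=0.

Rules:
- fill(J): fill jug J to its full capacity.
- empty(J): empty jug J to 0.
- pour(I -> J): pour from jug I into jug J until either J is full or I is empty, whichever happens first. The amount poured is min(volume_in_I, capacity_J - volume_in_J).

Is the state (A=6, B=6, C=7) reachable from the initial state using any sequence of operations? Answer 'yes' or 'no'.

BFS from (A=0, B=0, C=0):
  1. fill(A) -> (A=6 B=0 C=0)
  2. fill(C) -> (A=6 B=0 C=11)
  3. pour(A -> B) -> (A=0 B=6 C=11)
  4. fill(A) -> (A=6 B=6 C=11)
  5. pour(C -> B) -> (A=6 B=10 C=7)
  6. empty(B) -> (A=6 B=0 C=7)
  7. pour(A -> B) -> (A=0 B=6 C=7)
  8. fill(A) -> (A=6 B=6 C=7)
Target reached → yes.

Answer: yes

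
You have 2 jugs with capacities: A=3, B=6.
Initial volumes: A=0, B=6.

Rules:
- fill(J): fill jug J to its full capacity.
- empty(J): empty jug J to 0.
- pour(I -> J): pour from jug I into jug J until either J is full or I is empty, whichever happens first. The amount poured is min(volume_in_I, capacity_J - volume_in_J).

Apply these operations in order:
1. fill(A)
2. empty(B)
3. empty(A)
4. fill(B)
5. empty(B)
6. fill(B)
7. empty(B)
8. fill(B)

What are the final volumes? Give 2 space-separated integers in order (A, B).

Answer: 0 6

Derivation:
Step 1: fill(A) -> (A=3 B=6)
Step 2: empty(B) -> (A=3 B=0)
Step 3: empty(A) -> (A=0 B=0)
Step 4: fill(B) -> (A=0 B=6)
Step 5: empty(B) -> (A=0 B=0)
Step 6: fill(B) -> (A=0 B=6)
Step 7: empty(B) -> (A=0 B=0)
Step 8: fill(B) -> (A=0 B=6)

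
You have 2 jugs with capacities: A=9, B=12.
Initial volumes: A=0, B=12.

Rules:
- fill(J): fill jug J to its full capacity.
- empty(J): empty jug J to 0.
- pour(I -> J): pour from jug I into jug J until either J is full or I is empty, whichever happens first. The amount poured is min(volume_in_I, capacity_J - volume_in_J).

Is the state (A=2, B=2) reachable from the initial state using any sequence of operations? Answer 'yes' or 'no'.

BFS explored all 14 reachable states.
Reachable set includes: (0,0), (0,3), (0,6), (0,9), (0,12), (3,0), (3,12), (6,0), (6,12), (9,0), (9,3), (9,6) ...
Target (A=2, B=2) not in reachable set → no.

Answer: no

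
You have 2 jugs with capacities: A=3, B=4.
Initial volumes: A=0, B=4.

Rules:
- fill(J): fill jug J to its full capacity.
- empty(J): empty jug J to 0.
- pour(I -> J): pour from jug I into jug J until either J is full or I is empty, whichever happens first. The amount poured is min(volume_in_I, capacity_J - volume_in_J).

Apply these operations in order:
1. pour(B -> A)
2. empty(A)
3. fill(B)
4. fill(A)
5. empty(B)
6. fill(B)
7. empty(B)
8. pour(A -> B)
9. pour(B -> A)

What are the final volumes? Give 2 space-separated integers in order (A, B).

Answer: 3 0

Derivation:
Step 1: pour(B -> A) -> (A=3 B=1)
Step 2: empty(A) -> (A=0 B=1)
Step 3: fill(B) -> (A=0 B=4)
Step 4: fill(A) -> (A=3 B=4)
Step 5: empty(B) -> (A=3 B=0)
Step 6: fill(B) -> (A=3 B=4)
Step 7: empty(B) -> (A=3 B=0)
Step 8: pour(A -> B) -> (A=0 B=3)
Step 9: pour(B -> A) -> (A=3 B=0)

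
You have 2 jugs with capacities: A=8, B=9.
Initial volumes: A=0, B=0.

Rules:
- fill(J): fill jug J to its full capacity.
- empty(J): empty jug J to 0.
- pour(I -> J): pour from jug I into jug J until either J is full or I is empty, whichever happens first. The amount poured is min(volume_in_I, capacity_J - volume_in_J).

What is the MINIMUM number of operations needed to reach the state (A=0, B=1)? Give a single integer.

Answer: 3

Derivation:
BFS from (A=0, B=0). One shortest path:
  1. fill(B) -> (A=0 B=9)
  2. pour(B -> A) -> (A=8 B=1)
  3. empty(A) -> (A=0 B=1)
Reached target in 3 moves.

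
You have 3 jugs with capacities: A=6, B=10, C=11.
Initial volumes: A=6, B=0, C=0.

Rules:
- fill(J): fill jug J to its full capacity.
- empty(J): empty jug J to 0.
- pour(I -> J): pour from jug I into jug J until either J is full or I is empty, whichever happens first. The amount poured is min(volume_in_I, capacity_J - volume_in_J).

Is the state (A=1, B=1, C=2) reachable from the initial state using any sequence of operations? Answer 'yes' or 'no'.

Answer: no

Derivation:
BFS explored all 474 reachable states.
Reachable set includes: (0,0,0), (0,0,1), (0,0,2), (0,0,3), (0,0,4), (0,0,5), (0,0,6), (0,0,7), (0,0,8), (0,0,9), (0,0,10), (0,0,11) ...
Target (A=1, B=1, C=2) not in reachable set → no.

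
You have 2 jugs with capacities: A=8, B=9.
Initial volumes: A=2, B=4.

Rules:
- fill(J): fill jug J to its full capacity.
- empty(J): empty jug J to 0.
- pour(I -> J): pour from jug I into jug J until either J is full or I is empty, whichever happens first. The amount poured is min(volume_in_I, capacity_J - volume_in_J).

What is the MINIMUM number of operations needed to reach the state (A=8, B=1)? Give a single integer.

Answer: 3

Derivation:
BFS from (A=2, B=4). One shortest path:
  1. empty(A) -> (A=0 B=4)
  2. fill(B) -> (A=0 B=9)
  3. pour(B -> A) -> (A=8 B=1)
Reached target in 3 moves.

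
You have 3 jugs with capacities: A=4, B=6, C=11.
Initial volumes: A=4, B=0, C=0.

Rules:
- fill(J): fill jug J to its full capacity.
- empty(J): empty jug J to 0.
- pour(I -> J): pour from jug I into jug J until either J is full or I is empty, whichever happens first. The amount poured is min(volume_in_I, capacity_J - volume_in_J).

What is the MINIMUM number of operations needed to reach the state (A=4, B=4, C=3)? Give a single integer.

Answer: 5

Derivation:
BFS from (A=4, B=0, C=0). One shortest path:
  1. empty(A) -> (A=0 B=0 C=0)
  2. fill(C) -> (A=0 B=0 C=11)
  3. pour(C -> A) -> (A=4 B=0 C=7)
  4. pour(A -> B) -> (A=0 B=4 C=7)
  5. pour(C -> A) -> (A=4 B=4 C=3)
Reached target in 5 moves.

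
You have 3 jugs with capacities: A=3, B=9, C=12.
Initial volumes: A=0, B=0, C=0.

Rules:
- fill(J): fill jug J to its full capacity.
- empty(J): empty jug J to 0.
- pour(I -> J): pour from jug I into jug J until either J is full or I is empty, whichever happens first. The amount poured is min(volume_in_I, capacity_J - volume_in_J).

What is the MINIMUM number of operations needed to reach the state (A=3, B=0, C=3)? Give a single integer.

BFS from (A=0, B=0, C=0). One shortest path:
  1. fill(A) -> (A=3 B=0 C=0)
  2. pour(A -> C) -> (A=0 B=0 C=3)
  3. fill(A) -> (A=3 B=0 C=3)
Reached target in 3 moves.

Answer: 3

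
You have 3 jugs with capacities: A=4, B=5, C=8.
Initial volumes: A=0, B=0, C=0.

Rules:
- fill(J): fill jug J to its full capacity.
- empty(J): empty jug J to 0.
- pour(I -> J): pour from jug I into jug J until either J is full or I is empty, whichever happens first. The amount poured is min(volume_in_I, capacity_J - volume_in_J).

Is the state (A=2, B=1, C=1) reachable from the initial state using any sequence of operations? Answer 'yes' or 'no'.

BFS explored all 186 reachable states.
Reachable set includes: (0,0,0), (0,0,1), (0,0,2), (0,0,3), (0,0,4), (0,0,5), (0,0,6), (0,0,7), (0,0,8), (0,1,0), (0,1,1), (0,1,2) ...
Target (A=2, B=1, C=1) not in reachable set → no.

Answer: no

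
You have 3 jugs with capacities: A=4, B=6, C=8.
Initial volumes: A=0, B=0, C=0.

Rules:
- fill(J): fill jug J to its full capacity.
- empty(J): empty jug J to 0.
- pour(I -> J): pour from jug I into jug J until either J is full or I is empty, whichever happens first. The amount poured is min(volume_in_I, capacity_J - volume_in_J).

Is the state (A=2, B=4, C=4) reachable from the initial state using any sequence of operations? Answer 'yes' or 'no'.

Answer: no

Derivation:
BFS explored all 54 reachable states.
Reachable set includes: (0,0,0), (0,0,2), (0,0,4), (0,0,6), (0,0,8), (0,2,0), (0,2,2), (0,2,4), (0,2,6), (0,2,8), (0,4,0), (0,4,2) ...
Target (A=2, B=4, C=4) not in reachable set → no.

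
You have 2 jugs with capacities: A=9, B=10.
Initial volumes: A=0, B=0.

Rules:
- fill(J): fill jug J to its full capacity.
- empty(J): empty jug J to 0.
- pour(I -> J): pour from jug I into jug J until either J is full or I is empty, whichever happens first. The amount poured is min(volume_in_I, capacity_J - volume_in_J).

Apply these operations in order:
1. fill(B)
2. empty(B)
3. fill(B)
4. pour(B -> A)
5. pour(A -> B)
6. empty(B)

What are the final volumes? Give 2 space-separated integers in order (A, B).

Step 1: fill(B) -> (A=0 B=10)
Step 2: empty(B) -> (A=0 B=0)
Step 3: fill(B) -> (A=0 B=10)
Step 4: pour(B -> A) -> (A=9 B=1)
Step 5: pour(A -> B) -> (A=0 B=10)
Step 6: empty(B) -> (A=0 B=0)

Answer: 0 0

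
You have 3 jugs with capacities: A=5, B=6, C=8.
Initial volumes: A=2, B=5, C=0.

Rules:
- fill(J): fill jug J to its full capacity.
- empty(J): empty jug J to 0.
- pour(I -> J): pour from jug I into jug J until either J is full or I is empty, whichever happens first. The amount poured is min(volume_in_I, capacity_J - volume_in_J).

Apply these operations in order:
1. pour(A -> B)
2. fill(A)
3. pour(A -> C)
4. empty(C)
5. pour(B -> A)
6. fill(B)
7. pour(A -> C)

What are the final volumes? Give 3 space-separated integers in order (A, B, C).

Answer: 0 6 5

Derivation:
Step 1: pour(A -> B) -> (A=1 B=6 C=0)
Step 2: fill(A) -> (A=5 B=6 C=0)
Step 3: pour(A -> C) -> (A=0 B=6 C=5)
Step 4: empty(C) -> (A=0 B=6 C=0)
Step 5: pour(B -> A) -> (A=5 B=1 C=0)
Step 6: fill(B) -> (A=5 B=6 C=0)
Step 7: pour(A -> C) -> (A=0 B=6 C=5)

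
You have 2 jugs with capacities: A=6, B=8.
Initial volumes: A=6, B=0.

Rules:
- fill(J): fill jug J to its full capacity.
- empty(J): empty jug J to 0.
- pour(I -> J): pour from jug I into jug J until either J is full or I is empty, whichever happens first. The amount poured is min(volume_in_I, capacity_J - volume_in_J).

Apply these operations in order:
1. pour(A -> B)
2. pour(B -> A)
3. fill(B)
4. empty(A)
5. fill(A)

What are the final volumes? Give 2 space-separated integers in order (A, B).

Step 1: pour(A -> B) -> (A=0 B=6)
Step 2: pour(B -> A) -> (A=6 B=0)
Step 3: fill(B) -> (A=6 B=8)
Step 4: empty(A) -> (A=0 B=8)
Step 5: fill(A) -> (A=6 B=8)

Answer: 6 8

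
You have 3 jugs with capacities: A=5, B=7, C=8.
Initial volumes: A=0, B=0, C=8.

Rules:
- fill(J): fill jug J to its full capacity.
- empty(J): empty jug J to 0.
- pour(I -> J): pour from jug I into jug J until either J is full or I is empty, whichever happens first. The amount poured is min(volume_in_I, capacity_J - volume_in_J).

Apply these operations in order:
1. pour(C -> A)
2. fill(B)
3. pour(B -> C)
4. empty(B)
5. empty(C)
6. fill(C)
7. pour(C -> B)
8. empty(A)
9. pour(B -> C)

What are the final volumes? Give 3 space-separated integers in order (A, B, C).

Answer: 0 0 8

Derivation:
Step 1: pour(C -> A) -> (A=5 B=0 C=3)
Step 2: fill(B) -> (A=5 B=7 C=3)
Step 3: pour(B -> C) -> (A=5 B=2 C=8)
Step 4: empty(B) -> (A=5 B=0 C=8)
Step 5: empty(C) -> (A=5 B=0 C=0)
Step 6: fill(C) -> (A=5 B=0 C=8)
Step 7: pour(C -> B) -> (A=5 B=7 C=1)
Step 8: empty(A) -> (A=0 B=7 C=1)
Step 9: pour(B -> C) -> (A=0 B=0 C=8)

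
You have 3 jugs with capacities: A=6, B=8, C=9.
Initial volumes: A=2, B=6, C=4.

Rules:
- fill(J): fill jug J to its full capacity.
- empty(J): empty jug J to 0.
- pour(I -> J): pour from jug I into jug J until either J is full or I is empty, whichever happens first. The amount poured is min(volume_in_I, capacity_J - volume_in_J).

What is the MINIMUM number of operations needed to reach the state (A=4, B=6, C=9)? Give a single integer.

BFS from (A=2, B=6, C=4). One shortest path:
  1. empty(A) -> (A=0 B=6 C=4)
  2. pour(C -> A) -> (A=4 B=6 C=0)
  3. fill(C) -> (A=4 B=6 C=9)
Reached target in 3 moves.

Answer: 3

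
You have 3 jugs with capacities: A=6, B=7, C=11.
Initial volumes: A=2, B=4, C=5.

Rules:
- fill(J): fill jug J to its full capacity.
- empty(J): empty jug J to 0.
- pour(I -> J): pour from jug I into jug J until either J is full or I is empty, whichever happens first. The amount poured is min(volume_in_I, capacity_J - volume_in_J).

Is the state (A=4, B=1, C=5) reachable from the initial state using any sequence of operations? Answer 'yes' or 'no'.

BFS explored all 373 reachable states.
Reachable set includes: (0,0,0), (0,0,1), (0,0,2), (0,0,3), (0,0,4), (0,0,5), (0,0,6), (0,0,7), (0,0,8), (0,0,9), (0,0,10), (0,0,11) ...
Target (A=4, B=1, C=5) not in reachable set → no.

Answer: no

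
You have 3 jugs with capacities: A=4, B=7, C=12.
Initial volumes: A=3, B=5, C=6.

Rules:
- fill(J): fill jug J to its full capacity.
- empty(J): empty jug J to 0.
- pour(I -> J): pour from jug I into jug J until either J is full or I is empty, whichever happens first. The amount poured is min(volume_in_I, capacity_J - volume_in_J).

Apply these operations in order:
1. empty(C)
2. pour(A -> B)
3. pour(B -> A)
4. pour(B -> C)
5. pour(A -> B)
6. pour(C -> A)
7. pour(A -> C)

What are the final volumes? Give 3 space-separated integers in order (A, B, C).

Step 1: empty(C) -> (A=3 B=5 C=0)
Step 2: pour(A -> B) -> (A=1 B=7 C=0)
Step 3: pour(B -> A) -> (A=4 B=4 C=0)
Step 4: pour(B -> C) -> (A=4 B=0 C=4)
Step 5: pour(A -> B) -> (A=0 B=4 C=4)
Step 6: pour(C -> A) -> (A=4 B=4 C=0)
Step 7: pour(A -> C) -> (A=0 B=4 C=4)

Answer: 0 4 4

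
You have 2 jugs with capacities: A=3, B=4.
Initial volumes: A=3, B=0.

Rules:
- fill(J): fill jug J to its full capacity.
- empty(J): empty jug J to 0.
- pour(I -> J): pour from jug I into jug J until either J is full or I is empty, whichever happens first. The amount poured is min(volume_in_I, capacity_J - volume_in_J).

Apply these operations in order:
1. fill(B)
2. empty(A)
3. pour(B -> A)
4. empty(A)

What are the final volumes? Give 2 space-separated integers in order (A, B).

Answer: 0 1

Derivation:
Step 1: fill(B) -> (A=3 B=4)
Step 2: empty(A) -> (A=0 B=4)
Step 3: pour(B -> A) -> (A=3 B=1)
Step 4: empty(A) -> (A=0 B=1)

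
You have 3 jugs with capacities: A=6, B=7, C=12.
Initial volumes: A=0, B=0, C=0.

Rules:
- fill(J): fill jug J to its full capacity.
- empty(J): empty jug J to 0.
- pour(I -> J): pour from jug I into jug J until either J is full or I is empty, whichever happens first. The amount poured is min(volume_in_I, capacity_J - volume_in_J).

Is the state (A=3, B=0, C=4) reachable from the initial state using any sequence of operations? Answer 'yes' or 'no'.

BFS from (A=0, B=0, C=0):
  1. fill(B) -> (A=0 B=7 C=0)
  2. pour(B -> C) -> (A=0 B=0 C=7)
  3. fill(B) -> (A=0 B=7 C=7)
  4. pour(B -> C) -> (A=0 B=2 C=12)
  5. pour(B -> A) -> (A=2 B=0 C=12)
  6. pour(C -> B) -> (A=2 B=7 C=5)
  7. pour(B -> A) -> (A=6 B=3 C=5)
  8. pour(A -> C) -> (A=0 B=3 C=11)
  9. pour(B -> A) -> (A=3 B=0 C=11)
  10. pour(C -> B) -> (A=3 B=7 C=4)
  11. empty(B) -> (A=3 B=0 C=4)
Target reached → yes.

Answer: yes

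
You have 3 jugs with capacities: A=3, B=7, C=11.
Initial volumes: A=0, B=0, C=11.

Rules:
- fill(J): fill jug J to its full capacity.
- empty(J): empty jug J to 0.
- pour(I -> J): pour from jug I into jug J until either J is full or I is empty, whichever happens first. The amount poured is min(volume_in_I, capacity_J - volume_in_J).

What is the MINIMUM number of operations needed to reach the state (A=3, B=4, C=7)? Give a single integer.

BFS from (A=0, B=0, C=11). One shortest path:
  1. fill(A) -> (A=3 B=0 C=11)
  2. pour(A -> B) -> (A=0 B=3 C=11)
  3. pour(C -> B) -> (A=0 B=7 C=7)
  4. pour(B -> A) -> (A=3 B=4 C=7)
Reached target in 4 moves.

Answer: 4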